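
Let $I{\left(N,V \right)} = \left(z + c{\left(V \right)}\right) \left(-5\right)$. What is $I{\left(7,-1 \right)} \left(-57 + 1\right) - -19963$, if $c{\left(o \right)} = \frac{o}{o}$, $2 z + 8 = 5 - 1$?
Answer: $19683$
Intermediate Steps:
$z = -2$ ($z = -4 + \frac{5 - 1}{2} = -4 + \frac{1}{2} \cdot 4 = -4 + 2 = -2$)
$c{\left(o \right)} = 1$
$I{\left(N,V \right)} = 5$ ($I{\left(N,V \right)} = \left(-2 + 1\right) \left(-5\right) = \left(-1\right) \left(-5\right) = 5$)
$I{\left(7,-1 \right)} \left(-57 + 1\right) - -19963 = 5 \left(-57 + 1\right) - -19963 = 5 \left(-56\right) + 19963 = -280 + 19963 = 19683$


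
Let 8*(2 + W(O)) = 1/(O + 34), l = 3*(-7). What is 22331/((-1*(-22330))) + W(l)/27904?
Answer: 32400148493/32401008640 ≈ 0.99997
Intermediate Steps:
l = -21
W(O) = -2 + 1/(8*(34 + O)) (W(O) = -2 + 1/(8*(O + 34)) = -2 + 1/(8*(34 + O)))
22331/((-1*(-22330))) + W(l)/27904 = 22331/((-1*(-22330))) + ((-543 - 16*(-21))/(8*(34 - 21)))/27904 = 22331/22330 + ((⅛)*(-543 + 336)/13)*(1/27904) = 22331*(1/22330) + ((⅛)*(1/13)*(-207))*(1/27904) = 22331/22330 - 207/104*1/27904 = 22331/22330 - 207/2902016 = 32400148493/32401008640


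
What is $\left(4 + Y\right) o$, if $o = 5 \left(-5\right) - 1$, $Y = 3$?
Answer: $-182$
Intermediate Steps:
$o = -26$ ($o = -25 - 1 = -26$)
$\left(4 + Y\right) o = \left(4 + 3\right) \left(-26\right) = 7 \left(-26\right) = -182$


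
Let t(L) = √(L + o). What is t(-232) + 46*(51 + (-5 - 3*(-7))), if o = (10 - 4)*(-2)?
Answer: 3082 + 2*I*√61 ≈ 3082.0 + 15.62*I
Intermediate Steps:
o = -12 (o = 6*(-2) = -12)
t(L) = √(-12 + L) (t(L) = √(L - 12) = √(-12 + L))
t(-232) + 46*(51 + (-5 - 3*(-7))) = √(-12 - 232) + 46*(51 + (-5 - 3*(-7))) = √(-244) + 46*(51 + (-5 + 21)) = 2*I*√61 + 46*(51 + 16) = 2*I*√61 + 46*67 = 2*I*√61 + 3082 = 3082 + 2*I*√61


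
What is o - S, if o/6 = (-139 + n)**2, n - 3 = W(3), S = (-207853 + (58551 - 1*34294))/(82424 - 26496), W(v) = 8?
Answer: 1374532427/13982 ≈ 98307.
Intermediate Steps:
S = -45899/13982 (S = (-207853 + (58551 - 34294))/55928 = (-207853 + 24257)*(1/55928) = -183596*1/55928 = -45899/13982 ≈ -3.2827)
n = 11 (n = 3 + 8 = 11)
o = 98304 (o = 6*(-139 + 11)**2 = 6*(-128)**2 = 6*16384 = 98304)
o - S = 98304 - 1*(-45899/13982) = 98304 + 45899/13982 = 1374532427/13982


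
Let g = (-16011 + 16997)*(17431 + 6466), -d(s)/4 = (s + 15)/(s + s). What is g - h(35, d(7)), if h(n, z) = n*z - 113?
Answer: 23562775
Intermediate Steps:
d(s) = -2*(15 + s)/s (d(s) = -4*(s + 15)/(s + s) = -4*(15 + s)/(2*s) = -4*(15 + s)*1/(2*s) = -2*(15 + s)/s)
h(n, z) = -113 + n*z
g = 23562442 (g = 986*23897 = 23562442)
g - h(35, d(7)) = 23562442 - (-113 + 35*(-2 - 30/7)) = 23562442 - (-113 + 35*(-44/7)) = 23562442 - (-113 - 220) = 23562442 - 1*(-333) = 23562442 + 333 = 23562775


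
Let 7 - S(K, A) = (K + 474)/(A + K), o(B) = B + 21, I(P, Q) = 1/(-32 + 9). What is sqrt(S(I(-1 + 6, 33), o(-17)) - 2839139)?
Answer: I*sqrt(23511844083)/91 ≈ 1685.0*I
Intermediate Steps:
I(P, Q) = -1/23 (I(P, Q) = 1/(-23) = -1/23)
o(B) = 21 + B
S(K, A) = 7 - (474 + K)/(A + K) (S(K, A) = 7 - (K + 474)/(A + K) = 7 - (474 + K)/(A + K))
sqrt(S(I(-1 + 6, 33), o(-17)) - 2839139) = sqrt((-474 + 6*(-1/23) + 7*(21 - 17))/((21 - 17) - 1/23) - 2839139) = sqrt((-474 - 6/23 + 7*4)/(4 - 1/23) - 2839139) = sqrt((-474 - 6/23 + 28)/(91/23) - 2839139) = sqrt((23/91)*(-10264/23) - 2839139) = sqrt(-10264/91 - 2839139) = sqrt(-258371913/91) = I*sqrt(23511844083)/91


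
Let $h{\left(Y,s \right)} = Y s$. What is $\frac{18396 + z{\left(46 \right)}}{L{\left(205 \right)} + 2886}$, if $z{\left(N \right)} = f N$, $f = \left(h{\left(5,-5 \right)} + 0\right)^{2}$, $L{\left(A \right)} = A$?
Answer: $\frac{4286}{281} \approx 15.253$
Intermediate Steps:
$f = 625$ ($f = \left(5 \left(-5\right) + 0\right)^{2} = \left(-25 + 0\right)^{2} = \left(-25\right)^{2} = 625$)
$z{\left(N \right)} = 625 N$
$\frac{18396 + z{\left(46 \right)}}{L{\left(205 \right)} + 2886} = \frac{18396 + 625 \cdot 46}{205 + 2886} = \frac{18396 + 28750}{3091} = 47146 \cdot \frac{1}{3091} = \frac{4286}{281}$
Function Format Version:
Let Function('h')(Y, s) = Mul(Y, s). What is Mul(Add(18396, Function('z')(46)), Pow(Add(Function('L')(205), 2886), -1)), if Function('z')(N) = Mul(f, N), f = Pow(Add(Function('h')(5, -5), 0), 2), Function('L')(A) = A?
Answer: Rational(4286, 281) ≈ 15.253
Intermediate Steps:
f = 625 (f = Pow(Add(Mul(5, -5), 0), 2) = Pow(Add(-25, 0), 2) = Pow(-25, 2) = 625)
Function('z')(N) = Mul(625, N)
Mul(Add(18396, Function('z')(46)), Pow(Add(Function('L')(205), 2886), -1)) = Mul(Add(18396, Mul(625, 46)), Pow(Add(205, 2886), -1)) = Mul(Add(18396, 28750), Pow(3091, -1)) = Mul(47146, Rational(1, 3091)) = Rational(4286, 281)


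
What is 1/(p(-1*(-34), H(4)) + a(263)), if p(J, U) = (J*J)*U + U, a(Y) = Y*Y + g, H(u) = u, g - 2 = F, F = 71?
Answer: 1/73870 ≈ 1.3537e-5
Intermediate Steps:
g = 73 (g = 2 + 71 = 73)
a(Y) = 73 + Y² (a(Y) = Y*Y + 73 = Y² + 73 = 73 + Y²)
p(J, U) = U + U*J² (p(J, U) = J²*U + U = U*J² + U = U + U*J²)
1/(p(-1*(-34), H(4)) + a(263)) = 1/(4*(1 + (-1*(-34))²) + (73 + 263²)) = 1/(4*(1 + 34²) + (73 + 69169)) = 1/(4*(1 + 1156) + 69242) = 1/(4*1157 + 69242) = 1/(4628 + 69242) = 1/73870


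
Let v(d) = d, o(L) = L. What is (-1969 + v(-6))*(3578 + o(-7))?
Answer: -7052725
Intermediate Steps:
(-1969 + v(-6))*(3578 + o(-7)) = (-1969 - 6)*(3578 - 7) = -1975*3571 = -7052725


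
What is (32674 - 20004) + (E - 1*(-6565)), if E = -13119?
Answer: 6116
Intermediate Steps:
(32674 - 20004) + (E - 1*(-6565)) = (32674 - 20004) + (-13119 - 1*(-6565)) = 12670 + (-13119 + 6565) = 12670 - 6554 = 6116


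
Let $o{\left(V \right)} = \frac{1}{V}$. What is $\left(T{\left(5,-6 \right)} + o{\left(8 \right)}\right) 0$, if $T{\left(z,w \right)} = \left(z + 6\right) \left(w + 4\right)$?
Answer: $0$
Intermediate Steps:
$T{\left(z,w \right)} = \left(4 + w\right) \left(6 + z\right)$ ($T{\left(z,w \right)} = \left(6 + z\right) \left(4 + w\right) = \left(4 + w\right) \left(6 + z\right)$)
$\left(T{\left(5,-6 \right)} + o{\left(8 \right)}\right) 0 = \left(\left(24 + 4 \cdot 5 + 6 \left(-6\right) - 30\right) + \frac{1}{8}\right) 0 = \left(\left(24 + 20 - 36 - 30\right) + \frac{1}{8}\right) 0 = \left(-22 + \frac{1}{8}\right) 0 = \left(- \frac{175}{8}\right) 0 = 0$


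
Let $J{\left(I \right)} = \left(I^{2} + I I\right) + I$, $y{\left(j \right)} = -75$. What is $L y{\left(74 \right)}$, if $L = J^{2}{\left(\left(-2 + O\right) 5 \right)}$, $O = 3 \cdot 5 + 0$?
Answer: $-5437891875$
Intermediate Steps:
$O = 15$ ($O = 15 + 0 = 15$)
$J{\left(I \right)} = I + 2 I^{2}$ ($J{\left(I \right)} = \left(I^{2} + I^{2}\right) + I = 2 I^{2} + I = I + 2 I^{2}$)
$L = 72505225$ ($L = \left(\left(-2 + 15\right) 5 \left(1 + 2 \left(-2 + 15\right) 5\right)\right)^{2} = \left(13 \cdot 5 \left(1 + 2 \cdot 13 \cdot 5\right)\right)^{2} = \left(65 \left(1 + 2 \cdot 65\right)\right)^{2} = \left(65 \left(1 + 130\right)\right)^{2} = \left(65 \cdot 131\right)^{2} = 8515^{2} = 72505225$)
$L y{\left(74 \right)} = 72505225 \left(-75\right) = -5437891875$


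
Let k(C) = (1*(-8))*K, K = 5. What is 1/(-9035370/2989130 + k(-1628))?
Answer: -298913/12860057 ≈ -0.023244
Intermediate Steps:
k(C) = -40 (k(C) = (1*(-8))*5 = -8*5 = -40)
1/(-9035370/2989130 + k(-1628)) = 1/(-9035370/2989130 - 40) = 1/(-9035370*1/2989130 - 40) = 1/(-903537/298913 - 40) = 1/(-12860057/298913) = -298913/12860057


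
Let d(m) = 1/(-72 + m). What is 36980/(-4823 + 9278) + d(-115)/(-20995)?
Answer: 2639743421/318011265 ≈ 8.3008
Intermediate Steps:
36980/(-4823 + 9278) + d(-115)/(-20995) = 36980/(-4823 + 9278) + 1/(-72 - 115*(-20995)) = 36980/4455 - 1/20995/(-187) = 36980*(1/4455) - 1/187*(-1/20995) = 7396/891 + 1/3926065 = 2639743421/318011265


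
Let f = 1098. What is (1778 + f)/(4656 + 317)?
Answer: 2876/4973 ≈ 0.57832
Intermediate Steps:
(1778 + f)/(4656 + 317) = (1778 + 1098)/(4656 + 317) = 2876/4973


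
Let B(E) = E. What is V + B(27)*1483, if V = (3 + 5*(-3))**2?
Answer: 40185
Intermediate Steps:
V = 144 (V = (3 - 15)**2 = (-12)**2 = 144)
V + B(27)*1483 = 144 + 27*1483 = 144 + 40041 = 40185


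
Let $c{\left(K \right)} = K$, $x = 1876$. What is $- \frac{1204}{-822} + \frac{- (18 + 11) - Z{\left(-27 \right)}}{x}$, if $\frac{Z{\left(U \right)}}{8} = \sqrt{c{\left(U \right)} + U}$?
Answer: $\frac{1117433}{771036} - \frac{6 i \sqrt{6}}{469} \approx 1.4493 - 0.031337 i$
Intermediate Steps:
$Z{\left(U \right)} = 8 \sqrt{2} \sqrt{U}$ ($Z{\left(U \right)} = 8 \sqrt{U + U} = 8 \sqrt{2 U} = 8 \sqrt{2} \sqrt{U}$)
$- \frac{1204}{-822} + \frac{- (18 + 11) - Z{\left(-27 \right)}}{x} = - \frac{1204}{-822} + \frac{- (18 + 11) - 8 \sqrt{2} \sqrt{-27}}{1876} = \left(-1204\right) \left(- \frac{1}{822}\right) + \left(\left(-1\right) 29 - 8 \sqrt{2} \cdot 3 i \sqrt{3}\right) \frac{1}{1876} = \frac{602}{411} + \left(-29 - 24 i \sqrt{6}\right) \frac{1}{1876} = \frac{602}{411} - \left(\frac{29}{1876} + \frac{6 i \sqrt{6}}{469}\right) = \frac{1117433}{771036} - \frac{6 i \sqrt{6}}{469}$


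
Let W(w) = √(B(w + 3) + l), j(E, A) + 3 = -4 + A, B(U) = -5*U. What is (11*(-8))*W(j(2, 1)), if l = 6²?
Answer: -88*√51 ≈ -628.45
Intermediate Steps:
j(E, A) = -7 + A (j(E, A) = -3 + (-4 + A) = -7 + A)
l = 36
W(w) = √(21 - 5*w) (W(w) = √(-5*(w + 3) + 36) = √(-5*(3 + w) + 36) = √((-15 - 5*w) + 36) = √(21 - 5*w))
(11*(-8))*W(j(2, 1)) = (11*(-8))*√(21 - 5*(-7 + 1)) = -88*√(21 - 5*(-6)) = -88*√(21 + 30) = -88*√51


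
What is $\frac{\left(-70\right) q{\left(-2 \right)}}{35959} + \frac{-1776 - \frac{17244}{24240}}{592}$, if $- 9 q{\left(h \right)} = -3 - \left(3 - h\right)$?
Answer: $- \frac{166023916181}{55287270720} \approx -3.0029$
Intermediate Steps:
$q{\left(h \right)} = \frac{2}{3} - \frac{h}{9}$ ($q{\left(h \right)} = - \frac{-3 - \left(3 - h\right)}{9} = - \frac{-3 + \left(-3 + h\right)}{9} = - \frac{-6 + h}{9} = \frac{2}{3} - \frac{h}{9}$)
$\frac{\left(-70\right) q{\left(-2 \right)}}{35959} + \frac{-1776 - \frac{17244}{24240}}{592} = \frac{\left(-70\right) \left(\frac{2}{3} - - \frac{2}{9}\right)}{35959} + \frac{-1776 - \frac{17244}{24240}}{592} = - 70 \left(\frac{2}{3} + \frac{2}{9}\right) \frac{1}{35959} + \left(-1776 - \frac{1437}{2020}\right) \frac{1}{592} = \left(-70\right) \frac{8}{9} \cdot \frac{1}{35959} + \left(-1776 - \frac{1437}{2020}\right) \frac{1}{592} = \left(- \frac{560}{9}\right) \frac{1}{35959} - \frac{3588957}{1195840} = - \frac{80}{46233} - \frac{3588957}{1195840} = - \frac{166023916181}{55287270720}$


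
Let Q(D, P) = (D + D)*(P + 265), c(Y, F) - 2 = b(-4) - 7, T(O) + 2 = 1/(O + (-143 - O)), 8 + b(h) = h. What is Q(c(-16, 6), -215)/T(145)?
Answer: 243100/287 ≈ 847.04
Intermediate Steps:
b(h) = -8 + h
T(O) = -287/143 (T(O) = -2 + 1/(O + (-143 - O)) = -2 + 1/(-143) = -2 - 1/143 = -287/143)
c(Y, F) = -17 (c(Y, F) = 2 + ((-8 - 4) - 7) = 2 + (-12 - 7) = 2 - 19 = -17)
Q(D, P) = 2*D*(265 + P) (Q(D, P) = (2*D)*(265 + P) = 2*D*(265 + P))
Q(c(-16, 6), -215)/T(145) = (2*(-17)*(265 - 215))/(-287/143) = (2*(-17)*50)*(-143/287) = -1700*(-143/287) = 243100/287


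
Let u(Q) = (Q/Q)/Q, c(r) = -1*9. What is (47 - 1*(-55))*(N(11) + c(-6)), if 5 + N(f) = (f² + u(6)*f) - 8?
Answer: 10285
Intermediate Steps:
c(r) = -9
u(Q) = 1/Q
N(f) = -13 + f² + f/6 (N(f) = -5 + ((f² + f/6) - 8) = -5 + (-8 + f² + f/6) = -13 + f² + f/6)
(47 - 1*(-55))*(N(11) + c(-6)) = (47 - 1*(-55))*((-13 + 11² + (⅙)*11) - 9) = (47 + 55)*((-13 + 121 + 11/6) - 9) = 102*(659/6 - 9) = 102*(605/6) = 10285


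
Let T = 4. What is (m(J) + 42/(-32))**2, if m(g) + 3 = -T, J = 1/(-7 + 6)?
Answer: 17689/256 ≈ 69.098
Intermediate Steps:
J = -1 (J = 1/(-1) = -1)
m(g) = -7 (m(g) = -3 - 1*4 = -3 - 4 = -7)
(m(J) + 42/(-32))**2 = (-7 + 42/(-32))**2 = (-7 + 42*(-1/32))**2 = (-7 - 21/16)**2 = (-133/16)**2 = 17689/256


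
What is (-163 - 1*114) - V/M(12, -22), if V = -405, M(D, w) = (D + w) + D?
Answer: -149/2 ≈ -74.500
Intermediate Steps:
M(D, w) = w + 2*D
(-163 - 1*114) - V/M(12, -22) = (-163 - 1*114) - (-405)/(-22 + 2*12) = (-163 - 114) - (-405)/(-22 + 24) = -277 - (-405)/2 = -277 - 1*(-405/2) = -277 + 405/2 = -149/2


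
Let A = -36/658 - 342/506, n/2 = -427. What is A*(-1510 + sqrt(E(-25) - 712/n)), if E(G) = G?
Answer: 91827630/83237 - 60813*I*sqrt(4406213)/35542199 ≈ 1103.2 - 3.5916*I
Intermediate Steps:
n = -854 (n = 2*(-427) = -854)
A = -60813/83237 (A = -36*1/658 - 342*1/506 = -18/329 - 171/253 = -60813/83237 ≈ -0.73060)
A*(-1510 + sqrt(E(-25) - 712/n)) = -60813*(-1510 + sqrt(-25 - 712/(-854)))/83237 = -60813*(-1510 + sqrt(-25 - 712*(-1/854)))/83237 = -60813*(-1510 + sqrt(-25 + 356/427))/83237 = -60813*(-1510 + sqrt(-10319/427))/83237 = -60813*(-1510 + I*sqrt(4406213)/427)/83237 = 91827630/83237 - 60813*I*sqrt(4406213)/35542199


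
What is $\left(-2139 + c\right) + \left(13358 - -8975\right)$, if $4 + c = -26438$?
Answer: $-6248$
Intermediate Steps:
$c = -26442$ ($c = -4 - 26438 = -26442$)
$\left(-2139 + c\right) + \left(13358 - -8975\right) = \left(-2139 - 26442\right) + \left(13358 - -8975\right) = -28581 + \left(13358 + 8975\right) = -28581 + 22333 = -6248$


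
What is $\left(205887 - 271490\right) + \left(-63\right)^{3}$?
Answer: $-315650$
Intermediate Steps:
$\left(205887 - 271490\right) + \left(-63\right)^{3} = -65603 - 250047 = -315650$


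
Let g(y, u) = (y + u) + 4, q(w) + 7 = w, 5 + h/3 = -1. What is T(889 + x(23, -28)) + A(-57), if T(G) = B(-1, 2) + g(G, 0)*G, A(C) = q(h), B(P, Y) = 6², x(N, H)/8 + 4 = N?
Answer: 1087856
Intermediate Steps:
h = -18 (h = -15 + 3*(-1) = -15 - 3 = -18)
q(w) = -7 + w
x(N, H) = -32 + 8*N
B(P, Y) = 36
A(C) = -25 (A(C) = -7 - 18 = -25)
g(y, u) = 4 + u + y (g(y, u) = (u + y) + 4 = 4 + u + y)
T(G) = 36 + G*(4 + G) (T(G) = 36 + (4 + 0 + G)*G = 36 + (4 + G)*G = 36 + G*(4 + G))
T(889 + x(23, -28)) + A(-57) = (36 + (889 + (-32 + 8*23))*(4 + (889 + (-32 + 8*23)))) - 25 = (36 + (889 + (-32 + 184))*(4 + (889 + (-32 + 184)))) - 25 = (36 + (889 + 152)*(4 + (889 + 152))) - 25 = (36 + 1041*(4 + 1041)) - 25 = (36 + 1041*1045) - 25 = (36 + 1087845) - 25 = 1087881 - 25 = 1087856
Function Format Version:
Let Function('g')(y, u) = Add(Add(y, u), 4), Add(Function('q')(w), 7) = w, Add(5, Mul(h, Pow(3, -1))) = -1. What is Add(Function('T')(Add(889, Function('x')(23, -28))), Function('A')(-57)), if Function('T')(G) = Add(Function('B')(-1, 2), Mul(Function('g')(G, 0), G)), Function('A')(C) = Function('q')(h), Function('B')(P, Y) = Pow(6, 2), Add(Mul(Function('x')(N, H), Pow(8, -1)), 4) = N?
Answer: 1087856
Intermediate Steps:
h = -18 (h = Add(-15, Mul(3, -1)) = Add(-15, -3) = -18)
Function('q')(w) = Add(-7, w)
Function('x')(N, H) = Add(-32, Mul(8, N))
Function('B')(P, Y) = 36
Function('A')(C) = -25 (Function('A')(C) = Add(-7, -18) = -25)
Function('g')(y, u) = Add(4, u, y) (Function('g')(y, u) = Add(Add(u, y), 4) = Add(4, u, y))
Function('T')(G) = Add(36, Mul(G, Add(4, G))) (Function('T')(G) = Add(36, Mul(Add(4, 0, G), G)) = Add(36, Mul(Add(4, G), G)) = Add(36, Mul(G, Add(4, G))))
Add(Function('T')(Add(889, Function('x')(23, -28))), Function('A')(-57)) = Add(Add(36, Mul(Add(889, Add(-32, Mul(8, 23))), Add(4, Add(889, Add(-32, Mul(8, 23)))))), -25) = Add(Add(36, Mul(Add(889, Add(-32, 184)), Add(4, Add(889, Add(-32, 184))))), -25) = Add(Add(36, Mul(Add(889, 152), Add(4, Add(889, 152)))), -25) = Add(Add(36, Mul(1041, Add(4, 1041))), -25) = Add(Add(36, Mul(1041, 1045)), -25) = Add(Add(36, 1087845), -25) = Add(1087881, -25) = 1087856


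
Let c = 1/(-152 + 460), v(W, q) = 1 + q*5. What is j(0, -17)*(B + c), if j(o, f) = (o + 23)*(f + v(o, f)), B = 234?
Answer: -167425579/308 ≈ -5.4359e+5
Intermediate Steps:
v(W, q) = 1 + 5*q
j(o, f) = (1 + 6*f)*(23 + o) (j(o, f) = (o + 23)*(f + (1 + 5*f)) = (23 + o)*(1 + 6*f) = (1 + 6*f)*(23 + o))
c = 1/308 ≈ 0.0032468
j(0, -17)*(B + c) = (23 + 0 + 138*(-17) + 6*(-17)*0)*(234 + 1/308) = (23 + 0 - 2346 + 0)*(72073/308) = -2323*72073/308 = -167425579/308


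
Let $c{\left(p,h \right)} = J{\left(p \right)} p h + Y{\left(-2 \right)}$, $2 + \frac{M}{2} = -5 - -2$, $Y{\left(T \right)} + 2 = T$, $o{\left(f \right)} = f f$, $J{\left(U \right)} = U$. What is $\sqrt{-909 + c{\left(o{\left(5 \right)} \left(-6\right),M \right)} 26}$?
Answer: $i \sqrt{5851013} \approx 2418.9 i$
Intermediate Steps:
$o{\left(f \right)} = f^{2}$
$Y{\left(T \right)} = -2 + T$
$M = -10$ ($M = -4 + 2 \left(-5 - -2\right) = -4 + 2 \left(-5 + 2\right) = -4 + 2 \left(-3\right) = -4 - 6 = -10$)
$c{\left(p,h \right)} = -4 + h p^{2}$ ($c{\left(p,h \right)} = p p h - 4 = p^{2} h - 4 = h p^{2} - 4 = -4 + h p^{2}$)
$\sqrt{-909 + c{\left(o{\left(5 \right)} \left(-6\right),M \right)} 26} = \sqrt{-909 + \left(-4 - 10 \left(5^{2} \left(-6\right)\right)^{2}\right) 26} = \sqrt{-909 + \left(-4 - 10 \left(25 \left(-6\right)\right)^{2}\right) 26} = \sqrt{-909 + \left(-4 - 10 \left(-150\right)^{2}\right) 26} = \sqrt{-909 + \left(-4 - 225000\right) 26} = \sqrt{-909 - 5850104} = \sqrt{-5851013} = i \sqrt{5851013}$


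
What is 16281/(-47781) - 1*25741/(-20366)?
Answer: 99816875/108123094 ≈ 0.92318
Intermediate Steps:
16281/(-47781) - 1*25741/(-20366) = 16281*(-1/47781) - 25741*(-1/20366) = -1809/5309 + 25741/20366 = 99816875/108123094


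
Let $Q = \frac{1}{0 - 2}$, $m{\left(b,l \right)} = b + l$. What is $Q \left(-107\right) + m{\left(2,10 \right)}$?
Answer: $\frac{131}{2} \approx 65.5$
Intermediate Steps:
$Q = - \frac{1}{2}$ ($Q = \frac{1}{-2} = - \frac{1}{2} \approx -0.5$)
$Q \left(-107\right) + m{\left(2,10 \right)} = \left(- \frac{1}{2}\right) \left(-107\right) + \left(2 + 10\right) = \frac{107}{2} + 12 = \frac{131}{2}$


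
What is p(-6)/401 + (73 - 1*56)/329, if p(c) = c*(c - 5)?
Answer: 28531/131929 ≈ 0.21626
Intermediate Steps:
p(c) = c*(-5 + c)
p(-6)/401 + (73 - 1*56)/329 = -6*(-5 - 6)/401 + (73 - 1*56)/329 = -6*(-11)*(1/401) + (73 - 56)*(1/329) = 66*(1/401) + 17*(1/329) = 66/401 + 17/329 = 28531/131929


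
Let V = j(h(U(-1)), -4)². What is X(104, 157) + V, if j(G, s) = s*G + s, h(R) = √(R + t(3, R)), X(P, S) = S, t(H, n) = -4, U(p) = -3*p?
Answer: 157 + 32*I ≈ 157.0 + 32.0*I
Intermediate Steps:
h(R) = √(-4 + R) (h(R) = √(R - 4) = √(-4 + R))
j(G, s) = s + G*s (j(G, s) = G*s + s = s + G*s)
V = (-4 - 4*I)² (V = (-4*(1 + √(-4 - 3*(-1))))² = (-4*(1 + √(-4 + 3)))² = (-4*(1 + √(-1)))² = (-4*(1 + I))² = (-4 - 4*I)² ≈ 32.0*I)
X(104, 157) + V = 157 + 32*I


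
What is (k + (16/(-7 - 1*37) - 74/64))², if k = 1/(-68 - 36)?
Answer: 48986001/20939776 ≈ 2.3394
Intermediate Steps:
k = -1/104 (k = 1/(-104) = -1/104 ≈ -0.0096154)
(k + (16/(-7 - 1*37) - 74/64))² = (-1/104 + (16/(-7 - 1*37) - 74/64))² = (-1/104 + (16/(-7 - 37) - 74*1/64))² = (-1/104 + (16/(-44) - 37/32))² = (-1/104 + (16*(-1/44) - 37/32))² = (-1/104 + (-4/11 - 37/32))² = (-1/104 - 535/352)² = (-6999/4576)² = 48986001/20939776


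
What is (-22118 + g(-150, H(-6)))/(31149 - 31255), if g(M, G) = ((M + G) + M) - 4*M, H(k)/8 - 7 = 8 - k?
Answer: 10825/53 ≈ 204.25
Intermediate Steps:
H(k) = 120 - 8*k (H(k) = 56 + 8*(8 - k) = 56 + (64 - 8*k) = 120 - 8*k)
g(M, G) = G - 2*M (g(M, G) = ((G + M) + M) - 4*M = (G + 2*M) - 4*M = G - 2*M)
(-22118 + g(-150, H(-6)))/(31149 - 31255) = (-22118 + ((120 - 8*(-6)) - 2*(-150)))/(31149 - 31255) = (-22118 + ((120 + 48) + 300))/(-106) = (-22118 + (168 + 300))*(-1/106) = (-22118 + 468)*(-1/106) = -21650*(-1/106) = 10825/53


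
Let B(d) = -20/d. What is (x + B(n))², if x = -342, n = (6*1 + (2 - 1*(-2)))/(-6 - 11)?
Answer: 94864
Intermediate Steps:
n = -10/17 (n = (6 + (2 + 2))/(-17) = (6 + 4)*(-1/17) = 10*(-1/17) = -10/17 ≈ -0.58823)
(x + B(n))² = (-342 - 20/(-10/17))² = (-342 - 20*(-17/10))² = (-342 + 34)² = (-308)² = 94864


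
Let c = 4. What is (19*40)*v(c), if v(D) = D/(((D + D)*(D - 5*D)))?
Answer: -95/4 ≈ -23.750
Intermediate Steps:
v(D) = -1/(8*D) (v(D) = D/(((2*D)*(-4*D))) = D/((-8*D²)) = D*(-1/(8*D²)) = -1/(8*D))
(19*40)*v(c) = (19*40)*(-⅛/4) = 760*(-⅛*¼) = 760*(-1/32) = -95/4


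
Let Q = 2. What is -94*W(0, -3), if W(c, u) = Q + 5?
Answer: -658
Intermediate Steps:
W(c, u) = 7 (W(c, u) = 2 + 5 = 7)
-94*W(0, -3) = -94*7 = -658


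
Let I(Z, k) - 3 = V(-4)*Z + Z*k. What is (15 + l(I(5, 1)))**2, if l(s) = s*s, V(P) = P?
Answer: 25281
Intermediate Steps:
I(Z, k) = 3 - 4*Z + Z*k (I(Z, k) = 3 + (-4*Z + Z*k) = 3 - 4*Z + Z*k)
l(s) = s**2
(15 + l(I(5, 1)))**2 = (15 + (3 - 4*5 + 5*1)**2)**2 = (15 + (3 - 20 + 5)**2)**2 = (15 + (-12)**2)**2 = (15 + 144)**2 = 159**2 = 25281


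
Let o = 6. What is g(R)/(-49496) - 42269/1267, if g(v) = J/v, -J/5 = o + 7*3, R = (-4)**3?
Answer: -133897542181/4013531648 ≈ -33.362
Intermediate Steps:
R = -64
J = -135 (J = -5*(6 + 7*3) = -5*(6 + 21) = -5*27 = -135)
g(v) = -135/v
g(R)/(-49496) - 42269/1267 = -135/(-64)/(-49496) - 42269/1267 = -135*(-1/64)*(-1/49496) - 42269*1/1267 = (135/64)*(-1/49496) - 42269/1267 = -135/3167744 - 42269/1267 = -133897542181/4013531648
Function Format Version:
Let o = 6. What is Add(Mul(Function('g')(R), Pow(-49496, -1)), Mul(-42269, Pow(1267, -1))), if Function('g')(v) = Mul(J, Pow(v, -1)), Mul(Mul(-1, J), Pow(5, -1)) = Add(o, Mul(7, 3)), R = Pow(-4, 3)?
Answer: Rational(-133897542181, 4013531648) ≈ -33.362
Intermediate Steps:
R = -64
J = -135 (J = Mul(-5, Add(6, Mul(7, 3))) = Mul(-5, Add(6, 21)) = Mul(-5, 27) = -135)
Function('g')(v) = Mul(-135, Pow(v, -1))
Add(Mul(Function('g')(R), Pow(-49496, -1)), Mul(-42269, Pow(1267, -1))) = Add(Mul(Mul(-135, Pow(-64, -1)), Pow(-49496, -1)), Mul(-42269, Pow(1267, -1))) = Add(Mul(Mul(-135, Rational(-1, 64)), Rational(-1, 49496)), Mul(-42269, Rational(1, 1267))) = Add(Mul(Rational(135, 64), Rational(-1, 49496)), Rational(-42269, 1267)) = Add(Rational(-135, 3167744), Rational(-42269, 1267)) = Rational(-133897542181, 4013531648)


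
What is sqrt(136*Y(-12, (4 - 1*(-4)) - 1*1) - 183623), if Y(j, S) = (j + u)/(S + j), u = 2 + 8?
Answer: I*sqrt(4589215)/5 ≈ 428.45*I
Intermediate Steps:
u = 10
Y(j, S) = (10 + j)/(S + j) (Y(j, S) = (j + 10)/(S + j) = (10 + j)/(S + j))
sqrt(136*Y(-12, (4 - 1*(-4)) - 1*1) - 183623) = sqrt(136*((10 - 12)/(((4 - 1*(-4)) - 1*1) - 12)) - 183623) = sqrt(136*(-2/(((4 + 4) - 1) - 12)) - 183623) = sqrt(136*(-2/((8 - 1) - 12)) - 183623) = sqrt(136*(-2/(7 - 12)) - 183623) = sqrt(136*(-2/(-5)) - 183623) = sqrt(136*(-1/5*(-2)) - 183623) = sqrt(136*(2/5) - 183623) = sqrt(272/5 - 183623) = sqrt(-917843/5) = I*sqrt(4589215)/5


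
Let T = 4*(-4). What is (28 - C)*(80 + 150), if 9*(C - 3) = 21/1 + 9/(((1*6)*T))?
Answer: 250355/48 ≈ 5215.7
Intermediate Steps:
T = -16
C = 511/96 (C = 3 + (21/1 + 9/(((1*6)*(-16))))/9 = 3 + (21*1 + 9/((6*(-16))))/9 = 3 + (21 + 9/(-96))/9 = 3 + (21 + 9*(-1/96))/9 = 3 + (21 - 3/32)/9 = 3 + (1/9)*(669/32) = 3 + 223/96 = 511/96 ≈ 5.3229)
(28 - C)*(80 + 150) = (28 - 1*511/96)*(80 + 150) = (28 - 511/96)*230 = (2177/96)*230 = 250355/48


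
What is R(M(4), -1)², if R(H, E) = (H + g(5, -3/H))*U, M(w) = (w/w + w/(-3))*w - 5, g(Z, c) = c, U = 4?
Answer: 1784896/3249 ≈ 549.37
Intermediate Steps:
M(w) = -5 + w*(1 - w/3) (M(w) = (1 + w*(-⅓))*w - 5 = (1 - w/3)*w - 5 = w*(1 - w/3) - 5 = -5 + w*(1 - w/3))
R(H, E) = -12/H + 4*H (R(H, E) = (H - 3/H)*4 = -12/H + 4*H)
R(M(4), -1)² = (-12/(-5 + 4 - ⅓*4²) + 4*(-5 + 4 - ⅓*4²))² = (-12/(-5 + 4 - ⅓*16) + 4*(-5 + 4 - ⅓*16))² = (-12/(-5 + 4 - 16/3) + 4*(-5 + 4 - 16/3))² = (-12/(-19/3) + 4*(-19/3))² = (-12*(-3/19) - 76/3)² = (36/19 - 76/3)² = (-1336/57)² = 1784896/3249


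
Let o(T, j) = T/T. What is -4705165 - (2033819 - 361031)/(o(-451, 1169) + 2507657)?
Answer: -1966491054393/417943 ≈ -4.7052e+6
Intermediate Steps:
o(T, j) = 1
-4705165 - (2033819 - 361031)/(o(-451, 1169) + 2507657) = -4705165 - (2033819 - 361031)/(1 + 2507657) = -4705165 - 1672788/2507658 = -4705165 - 1*278798/417943 = -4705165 - 278798/417943 = -1966491054393/417943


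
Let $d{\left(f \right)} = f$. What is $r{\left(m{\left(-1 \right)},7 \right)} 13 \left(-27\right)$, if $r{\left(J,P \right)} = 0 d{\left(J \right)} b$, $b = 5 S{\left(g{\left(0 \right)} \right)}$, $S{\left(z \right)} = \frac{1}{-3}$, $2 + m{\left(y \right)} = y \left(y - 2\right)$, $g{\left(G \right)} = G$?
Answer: $0$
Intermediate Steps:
$m{\left(y \right)} = -2 + y \left(-2 + y\right)$ ($m{\left(y \right)} = -2 + y \left(y - 2\right) = -2 + y \left(-2 + y\right)$)
$S{\left(z \right)} = - \frac{1}{3}$
$b = - \frac{5}{3}$ ($b = 5 \left(- \frac{1}{3}\right) = - \frac{5}{3} \approx -1.6667$)
$r{\left(J,P \right)} = 0$ ($r{\left(J,P \right)} = 0 J \left(- \frac{5}{3}\right) = 0 \left(- \frac{5}{3}\right) = 0$)
$r{\left(m{\left(-1 \right)},7 \right)} 13 \left(-27\right) = 0 \cdot 13 \left(-27\right) = 0 \left(-27\right) = 0$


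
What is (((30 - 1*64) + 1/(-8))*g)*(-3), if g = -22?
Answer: -9009/4 ≈ -2252.3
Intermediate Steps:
(((30 - 1*64) + 1/(-8))*g)*(-3) = (((30 - 1*64) + 1/(-8))*(-22))*(-3) = (((30 - 64) - ⅛)*(-22))*(-3) = ((-34 - ⅛)*(-22))*(-3) = -273/8*(-22)*(-3) = (3003/4)*(-3) = -9009/4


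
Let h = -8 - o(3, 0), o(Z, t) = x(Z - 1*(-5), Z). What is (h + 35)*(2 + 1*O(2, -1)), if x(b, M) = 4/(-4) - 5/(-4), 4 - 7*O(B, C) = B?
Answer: 428/7 ≈ 61.143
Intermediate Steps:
O(B, C) = 4/7 - B/7
x(b, M) = ¼ (x(b, M) = 4*(-¼) - 5*(-¼) = -1 + 5/4 = ¼)
o(Z, t) = ¼
h = -33/4 (h = -8 - 1*¼ = -8 - ¼ = -33/4 ≈ -8.2500)
(h + 35)*(2 + 1*O(2, -1)) = (-33/4 + 35)*(2 + 1*(4/7 - ⅐*2)) = 107*(2 + 1*(4/7 - 2/7))/4 = 107*(2 + 1*(2/7))/4 = 107*(2 + 2/7)/4 = (107/4)*(16/7) = 428/7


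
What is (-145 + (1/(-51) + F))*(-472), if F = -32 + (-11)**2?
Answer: 1348504/51 ≈ 26441.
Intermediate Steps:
F = 89 (F = -32 + 121 = 89)
(-145 + (1/(-51) + F))*(-472) = (-145 + (1/(-51) + 89))*(-472) = (-145 + (-1/51 + 89))*(-472) = (-145 + 4538/51)*(-472) = -2857/51*(-472) = 1348504/51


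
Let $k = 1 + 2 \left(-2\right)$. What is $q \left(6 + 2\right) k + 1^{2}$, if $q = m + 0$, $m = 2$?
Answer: $-47$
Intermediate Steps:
$q = 2$ ($q = 2 + 0 = 2$)
$k = -3$ ($k = 1 - 4 = -3$)
$q \left(6 + 2\right) k + 1^{2} = 2 \left(6 + 2\right) \left(-3\right) + 1^{2} = 2 \cdot 8 \left(-3\right) + 1 = 16 \left(-3\right) + 1 = -48 + 1 = -47$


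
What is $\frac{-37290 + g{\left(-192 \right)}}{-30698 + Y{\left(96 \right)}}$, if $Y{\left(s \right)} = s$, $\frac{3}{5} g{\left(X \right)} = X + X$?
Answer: $\frac{18965}{15301} \approx 1.2395$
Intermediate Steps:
$g{\left(X \right)} = \frac{10 X}{3}$ ($g{\left(X \right)} = \frac{5 \left(X + X\right)}{3} = \frac{5 \cdot 2 X}{3} = \frac{10 X}{3}$)
$\frac{-37290 + g{\left(-192 \right)}}{-30698 + Y{\left(96 \right)}} = \frac{-37290 + \frac{10}{3} \left(-192\right)}{-30698 + 96} = \frac{-37290 - 640}{-30602} = \left(-37930\right) \left(- \frac{1}{30602}\right) = \frac{18965}{15301}$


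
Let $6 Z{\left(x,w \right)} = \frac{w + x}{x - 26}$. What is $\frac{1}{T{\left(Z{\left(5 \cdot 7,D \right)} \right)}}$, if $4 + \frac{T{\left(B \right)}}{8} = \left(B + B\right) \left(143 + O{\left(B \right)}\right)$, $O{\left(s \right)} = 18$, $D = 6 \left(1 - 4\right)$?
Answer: $\frac{27}{21032} \approx 0.0012838$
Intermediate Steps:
$D = -18$ ($D = 6 \left(-3\right) = -18$)
$Z{\left(x,w \right)} = \frac{w + x}{6 \left(-26 + x\right)}$ ($Z{\left(x,w \right)} = \frac{\left(w + x\right) \frac{1}{x - 26}}{6} = \frac{\left(w + x\right) \frac{1}{-26 + x}}{6} = \frac{\frac{1}{-26 + x} \left(w + x\right)}{6} = \frac{w + x}{6 \left(-26 + x\right)}$)
$T{\left(B \right)} = -32 + 2576 B$ ($T{\left(B \right)} = -32 + 8 \left(B + B\right) \left(143 + 18\right) = -32 + 8 \cdot 2 B 161 = -32 + 8 \cdot 322 B = -32 + 2576 B$)
$\frac{1}{T{\left(Z{\left(5 \cdot 7,D \right)} \right)}} = \frac{1}{-32 + 2576 \frac{-18 + 5 \cdot 7}{6 \left(-26 + 5 \cdot 7\right)}} = \frac{1}{-32 + 2576 \frac{-18 + 35}{6 \left(-26 + 35\right)}} = \frac{1}{-32 + 2576 \cdot \frac{1}{6} \cdot \frac{1}{9} \cdot 17} = \frac{1}{-32 + 2576 \cdot \frac{17}{54}} = \frac{1}{-32 + \frac{21896}{27}} = \frac{1}{\frac{21032}{27}} = \frac{27}{21032}$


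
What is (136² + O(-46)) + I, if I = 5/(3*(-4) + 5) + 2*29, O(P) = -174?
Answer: 128655/7 ≈ 18379.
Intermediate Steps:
I = 401/7 (I = 5/(-12 + 5) + 58 = 5/(-7) + 58 = 5*(-⅐) + 58 = -5/7 + 58 = 401/7 ≈ 57.286)
(136² + O(-46)) + I = (136² - 174) + 401/7 = (18496 - 174) + 401/7 = 18322 + 401/7 = 128655/7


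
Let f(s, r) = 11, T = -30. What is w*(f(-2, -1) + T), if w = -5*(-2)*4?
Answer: -760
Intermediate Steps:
w = 40 (w = 10*4 = 40)
w*(f(-2, -1) + T) = 40*(11 - 30) = 40*(-19) = -760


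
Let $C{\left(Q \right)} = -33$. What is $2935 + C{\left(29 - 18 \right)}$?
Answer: $2902$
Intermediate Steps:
$2935 + C{\left(29 - 18 \right)} = 2935 - 33 = 2902$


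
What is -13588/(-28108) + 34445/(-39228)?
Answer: -108787499/275655156 ≈ -0.39465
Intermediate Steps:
-13588/(-28108) + 34445/(-39228) = -13588*(-1/28108) + 34445*(-1/39228) = 3397/7027 - 34445/39228 = -108787499/275655156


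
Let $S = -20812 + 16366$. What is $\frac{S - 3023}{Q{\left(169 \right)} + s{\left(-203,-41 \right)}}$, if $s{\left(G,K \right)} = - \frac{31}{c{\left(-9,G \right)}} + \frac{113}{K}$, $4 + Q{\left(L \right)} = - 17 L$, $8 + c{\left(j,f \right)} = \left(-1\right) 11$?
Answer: $\frac{5818351}{2242059} \approx 2.5951$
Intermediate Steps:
$c{\left(j,f \right)} = -19$ ($c{\left(j,f \right)} = -8 - 11 = -19$)
$Q{\left(L \right)} = -4 - 17 L$
$S = -4446$
$s{\left(G,K \right)} = \frac{31}{19} + \frac{113}{K}$ ($s{\left(G,K \right)} = - \frac{31}{-19} + \frac{113}{K} = \left(-31\right) \left(- \frac{1}{19}\right) + \frac{113}{K} = \frac{31}{19} + \frac{113}{K}$)
$\frac{S - 3023}{Q{\left(169 \right)} + s{\left(-203,-41 \right)}} = \frac{-4446 - 3023}{\left(-4 - 2873\right) + \left(\frac{31}{19} + \frac{113}{-41}\right)} = - \frac{7469}{\left(-4 - 2873\right) + \left(\frac{31}{19} + 113 \left(- \frac{1}{41}\right)\right)} = - \frac{7469}{-2877 + \left(\frac{31}{19} - \frac{113}{41}\right)} = - \frac{7469}{-2877 - \frac{876}{779}} = - \frac{7469}{- \frac{2242059}{779}} = \left(-7469\right) \left(- \frac{779}{2242059}\right) = \frac{5818351}{2242059}$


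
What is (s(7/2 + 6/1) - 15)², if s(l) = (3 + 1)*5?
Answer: 25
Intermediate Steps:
s(l) = 20 (s(l) = 4*5 = 20)
(s(7/2 + 6/1) - 15)² = (20 - 15)² = 5² = 25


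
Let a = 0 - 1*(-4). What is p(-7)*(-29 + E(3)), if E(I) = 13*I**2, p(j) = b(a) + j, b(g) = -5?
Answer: -1056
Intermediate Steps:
a = 4 (a = 0 + 4 = 4)
p(j) = -5 + j
p(-7)*(-29 + E(3)) = (-5 - 7)*(-29 + 13*3**2) = -12*(-29 + 13*9) = -12*(-29 + 117) = -12*88 = -1056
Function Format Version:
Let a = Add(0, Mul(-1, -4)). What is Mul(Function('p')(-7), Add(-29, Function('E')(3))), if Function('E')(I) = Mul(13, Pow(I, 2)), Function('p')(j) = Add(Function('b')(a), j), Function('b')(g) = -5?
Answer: -1056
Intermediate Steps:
a = 4 (a = Add(0, 4) = 4)
Function('p')(j) = Add(-5, j)
Mul(Function('p')(-7), Add(-29, Function('E')(3))) = Mul(Add(-5, -7), Add(-29, Mul(13, Pow(3, 2)))) = Mul(-12, Add(-29, Mul(13, 9))) = Mul(-12, Add(-29, 117)) = Mul(-12, 88) = -1056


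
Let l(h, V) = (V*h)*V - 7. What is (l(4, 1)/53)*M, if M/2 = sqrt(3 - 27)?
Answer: -12*I*sqrt(6)/53 ≈ -0.5546*I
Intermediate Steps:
l(h, V) = -7 + h*V**2 (l(h, V) = h*V**2 - 7 = -7 + h*V**2)
M = 4*I*sqrt(6) (M = 2*sqrt(3 - 27) = 2*sqrt(-24) = 2*(2*I*sqrt(6)) = 4*I*sqrt(6) ≈ 9.798*I)
(l(4, 1)/53)*M = ((-7 + 4*1**2)/53)*(4*I*sqrt(6)) = ((-7 + 4*1)*(1/53))*(4*I*sqrt(6)) = ((-7 + 4)*(1/53))*(4*I*sqrt(6)) = (-3*1/53)*(4*I*sqrt(6)) = -12*I*sqrt(6)/53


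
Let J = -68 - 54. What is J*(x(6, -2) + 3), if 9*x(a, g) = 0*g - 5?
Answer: -2684/9 ≈ -298.22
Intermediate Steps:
x(a, g) = -5/9 (x(a, g) = (0*g - 5)/9 = (0 - 5)/9 = (⅑)*(-5) = -5/9)
J = -122
J*(x(6, -2) + 3) = -122*(-5/9 + 3) = -122*22/9 = -2684/9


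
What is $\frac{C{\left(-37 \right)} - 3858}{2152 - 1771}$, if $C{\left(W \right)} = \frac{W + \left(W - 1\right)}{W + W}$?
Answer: $- \frac{95139}{9398} \approx -10.123$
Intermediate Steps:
$C{\left(W \right)} = \frac{-1 + 2 W}{2 W}$ ($C{\left(W \right)} = \frac{W + \left(-1 + W\right)}{2 W} = \left(-1 + 2 W\right) \frac{1}{2 W} = \frac{-1 + 2 W}{2 W}$)
$\frac{C{\left(-37 \right)} - 3858}{2152 - 1771} = \frac{\frac{- \frac{1}{2} - 37}{-37} - 3858}{2152 - 1771} = \frac{\left(- \frac{1}{37}\right) \left(- \frac{75}{2}\right) - 3858}{381} = \left(\frac{75}{74} - 3858\right) \frac{1}{381} = \left(- \frac{285417}{74}\right) \frac{1}{381} = - \frac{95139}{9398}$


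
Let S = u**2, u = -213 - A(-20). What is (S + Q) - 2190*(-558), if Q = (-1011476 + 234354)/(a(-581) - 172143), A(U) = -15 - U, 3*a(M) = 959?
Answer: 327207088523/257735 ≈ 1.2695e+6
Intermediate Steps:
a(M) = 959/3 (a(M) = (1/3)*959 = 959/3)
u = -218 (u = -213 - (-15 - 1*(-20)) = -213 - (-15 + 20) = -213 - 1*5 = -213 - 5 = -218)
Q = 1165683/257735 (Q = (-1011476 + 234354)/(959/3 - 172143) = -777122/(-515470/3) = -777122*(-3/515470) = 1165683/257735 ≈ 4.5228)
S = 47524 (S = (-218)**2 = 47524)
(S + Q) - 2190*(-558) = (47524 + 1165683/257735) - 2190*(-558) = 12249763823/257735 + 1222020 = 327207088523/257735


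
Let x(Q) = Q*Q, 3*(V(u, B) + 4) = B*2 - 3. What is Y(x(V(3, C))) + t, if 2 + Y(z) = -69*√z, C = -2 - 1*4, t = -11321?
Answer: -11944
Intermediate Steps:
C = -6 (C = -2 - 4 = -6)
V(u, B) = -5 + 2*B/3 (V(u, B) = -4 + (B*2 - 3)/3 = -4 + (2*B - 3)/3 = -4 + (-3 + 2*B)/3 = -4 + (-1 + 2*B/3) = -5 + 2*B/3)
x(Q) = Q²
Y(z) = -2 - 69*√z
Y(x(V(3, C))) + t = (-2 - 69*√((-5 + (⅔)*(-6))²)) - 11321 = (-2 - 69*√((-5 - 4)²)) - 11321 = (-2 - 69*√((-9)²)) - 11321 = (-2 - 69*√81) - 11321 = (-2 - 69*9) - 11321 = (-2 - 621) - 11321 = -623 - 11321 = -11944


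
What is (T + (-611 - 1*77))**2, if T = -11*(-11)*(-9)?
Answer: 3157729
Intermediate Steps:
T = -1089 (T = 121*(-9) = -1089)
(T + (-611 - 1*77))**2 = (-1089 + (-611 - 1*77))**2 = (-1089 + (-611 - 77))**2 = (-1089 - 688)**2 = (-1777)**2 = 3157729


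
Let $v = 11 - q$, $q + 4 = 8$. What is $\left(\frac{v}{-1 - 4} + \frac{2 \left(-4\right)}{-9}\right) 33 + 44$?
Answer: $\frac{407}{15} \approx 27.133$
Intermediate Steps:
$q = 4$ ($q = -4 + 8 = 4$)
$v = 7$ ($v = 11 - 4 = 7$)
$\left(\frac{v}{-1 - 4} + \frac{2 \left(-4\right)}{-9}\right) 33 + 44 = \left(\frac{7}{-1 - 4} + \frac{2 \left(-4\right)}{-9}\right) 33 + 44 = \left(\frac{7}{-5} - - \frac{8}{9}\right) 33 + 44 = \left(7 \left(- \frac{1}{5}\right) + \frac{8}{9}\right) 33 + 44 = \left(- \frac{7}{5} + \frac{8}{9}\right) 33 + 44 = \left(- \frac{23}{45}\right) 33 + 44 = - \frac{253}{15} + 44 = \frac{407}{15}$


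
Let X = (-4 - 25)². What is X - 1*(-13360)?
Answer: 14201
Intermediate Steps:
X = 841 (X = (-29)² = 841)
X - 1*(-13360) = 841 - 1*(-13360) = 841 + 13360 = 14201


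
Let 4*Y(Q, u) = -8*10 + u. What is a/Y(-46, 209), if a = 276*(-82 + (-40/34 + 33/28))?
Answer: -3590852/5117 ≈ -701.75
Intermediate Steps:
Y(Q, u) = -20 + u/4 (Y(Q, u) = (-8*10 + u)/4 = (-80 + u)/4 = -20 + u/4)
a = -2693139/119 (a = 276*(-82 + (-40*1/34 + 33*(1/28))) = 276*(-82 + (-20/17 + 33/28)) = 276*(-82 + 1/476) = 276*(-39031/476) = -2693139/119 ≈ -22631.)
a/Y(-46, 209) = -2693139/(119*(-20 + (1/4)*209)) = -2693139/(119*(-20 + 209/4)) = -2693139/(119*129/4) = -2693139/119*4/129 = -3590852/5117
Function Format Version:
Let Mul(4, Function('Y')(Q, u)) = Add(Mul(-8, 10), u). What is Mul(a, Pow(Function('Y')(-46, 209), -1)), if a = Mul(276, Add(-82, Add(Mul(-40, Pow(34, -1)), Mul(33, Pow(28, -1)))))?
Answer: Rational(-3590852, 5117) ≈ -701.75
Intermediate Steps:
Function('Y')(Q, u) = Add(-20, Mul(Rational(1, 4), u)) (Function('Y')(Q, u) = Mul(Rational(1, 4), Add(Mul(-8, 10), u)) = Mul(Rational(1, 4), Add(-80, u)) = Add(-20, Mul(Rational(1, 4), u)))
a = Rational(-2693139, 119) (a = Mul(276, Add(-82, Add(Mul(-40, Rational(1, 34)), Mul(33, Rational(1, 28))))) = Mul(276, Add(-82, Add(Rational(-20, 17), Rational(33, 28)))) = Mul(276, Add(-82, Rational(1, 476))) = Mul(276, Rational(-39031, 476)) = Rational(-2693139, 119) ≈ -22631.)
Mul(a, Pow(Function('Y')(-46, 209), -1)) = Mul(Rational(-2693139, 119), Pow(Add(-20, Mul(Rational(1, 4), 209)), -1)) = Mul(Rational(-2693139, 119), Pow(Add(-20, Rational(209, 4)), -1)) = Mul(Rational(-2693139, 119), Pow(Rational(129, 4), -1)) = Mul(Rational(-2693139, 119), Rational(4, 129)) = Rational(-3590852, 5117)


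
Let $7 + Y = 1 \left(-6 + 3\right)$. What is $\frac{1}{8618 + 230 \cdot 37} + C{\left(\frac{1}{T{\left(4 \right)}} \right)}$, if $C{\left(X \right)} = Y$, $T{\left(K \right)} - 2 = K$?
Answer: $- \frac{171279}{17128} \approx -9.9999$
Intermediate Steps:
$T{\left(K \right)} = 2 + K$
$Y = -10$ ($Y = -7 + 1 \left(-6 + 3\right) = -7 + 1 \left(-3\right) = -7 - 3 = -10$)
$C{\left(X \right)} = -10$
$\frac{1}{8618 + 230 \cdot 37} + C{\left(\frac{1}{T{\left(4 \right)}} \right)} = \frac{1}{8618 + 230 \cdot 37} - 10 = \frac{1}{8618 + 8510} - 10 = \frac{1}{17128} - 10 = - \frac{171279}{17128}$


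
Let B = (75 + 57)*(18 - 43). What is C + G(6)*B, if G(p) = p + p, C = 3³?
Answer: -39573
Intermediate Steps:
C = 27
G(p) = 2*p
B = -3300 (B = 132*(-25) = -3300)
C + G(6)*B = 27 + (2*6)*(-3300) = 27 + 12*(-3300) = 27 - 39600 = -39573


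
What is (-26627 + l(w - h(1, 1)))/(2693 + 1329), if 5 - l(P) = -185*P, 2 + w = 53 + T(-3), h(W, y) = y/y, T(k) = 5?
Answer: -16447/4022 ≈ -4.0893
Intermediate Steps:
h(W, y) = 1
w = 56 (w = -2 + (53 + 5) = -2 + 58 = 56)
l(P) = 5 + 185*P (l(P) = 5 - (-185)*P = 5 + 185*P)
(-26627 + l(w - h(1, 1)))/(2693 + 1329) = (-26627 + (5 + 185*(56 - 1*1)))/(2693 + 1329) = (-26627 + (5 + 185*(56 - 1)))/4022 = (-26627 + (5 + 185*55))*(1/4022) = (-26627 + (5 + 10175))*(1/4022) = (-26627 + 10180)*(1/4022) = -16447*1/4022 = -16447/4022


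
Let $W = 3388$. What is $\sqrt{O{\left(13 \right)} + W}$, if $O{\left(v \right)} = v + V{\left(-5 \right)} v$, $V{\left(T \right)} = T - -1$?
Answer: $\sqrt{3349} \approx 57.871$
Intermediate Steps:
$V{\left(T \right)} = 1 + T$ ($V{\left(T \right)} = T + 1 = 1 + T$)
$O{\left(v \right)} = - 3 v$ ($O{\left(v \right)} = v + \left(1 - 5\right) v = v - 4 v = - 3 v$)
$\sqrt{O{\left(13 \right)} + W} = \sqrt{\left(-3\right) 13 + 3388} = \sqrt{-39 + 3388} = \sqrt{3349}$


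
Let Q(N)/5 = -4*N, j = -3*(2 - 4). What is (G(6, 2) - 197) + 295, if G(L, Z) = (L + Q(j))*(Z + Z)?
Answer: -358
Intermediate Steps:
j = 6 (j = -3*(-2) = 6)
Q(N) = -20*N (Q(N) = 5*(-4*N) = -20*N)
G(L, Z) = 2*Z*(-120 + L) (G(L, Z) = (L - 20*6)*(Z + Z) = (L - 120)*(2*Z) = (-120 + L)*(2*Z) = 2*Z*(-120 + L))
(G(6, 2) - 197) + 295 = (2*2*(-120 + 6) - 197) + 295 = (2*2*(-114) - 197) + 295 = (-456 - 197) + 295 = -653 + 295 = -358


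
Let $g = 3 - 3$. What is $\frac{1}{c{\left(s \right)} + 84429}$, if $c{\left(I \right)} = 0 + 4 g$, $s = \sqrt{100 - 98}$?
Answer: $\frac{1}{84429} \approx 1.1844 \cdot 10^{-5}$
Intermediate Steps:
$g = 0$ ($g = 3 - 3 = 0$)
$s = \sqrt{2} \approx 1.4142$
$c{\left(I \right)} = 0$ ($c{\left(I \right)} = 0 + 4 \cdot 0 = 0 + 0 = 0$)
$\frac{1}{c{\left(s \right)} + 84429} = \frac{1}{0 + 84429} = \frac{1}{84429}$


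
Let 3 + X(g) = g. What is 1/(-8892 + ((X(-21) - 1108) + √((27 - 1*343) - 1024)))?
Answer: -2506/25120479 - I*√335/50240958 ≈ -9.9759e-5 - 3.643e-7*I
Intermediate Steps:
X(g) = -3 + g
1/(-8892 + ((X(-21) - 1108) + √((27 - 1*343) - 1024))) = 1/(-8892 + (((-3 - 21) - 1108) + √((27 - 1*343) - 1024))) = 1/(-8892 + ((-24 - 1108) + √((27 - 343) - 1024))) = 1/(-8892 + (-1132 + √(-316 - 1024))) = 1/(-8892 + (-1132 + √(-1340))) = 1/(-8892 + (-1132 + 2*I*√335)) = 1/(-10024 + 2*I*√335)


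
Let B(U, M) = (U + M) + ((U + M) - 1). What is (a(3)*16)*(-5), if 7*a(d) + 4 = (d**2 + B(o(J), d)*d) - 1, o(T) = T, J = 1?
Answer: -2000/7 ≈ -285.71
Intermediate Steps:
B(U, M) = -1 + 2*M + 2*U (B(U, M) = (M + U) + ((M + U) - 1) = (M + U) + (-1 + M + U) = -1 + 2*M + 2*U)
a(d) = -5/7 + d**2/7 + d*(1 + 2*d)/7 (a(d) = -4/7 + ((d**2 + (-1 + 2*d + 2*1)*d) - 1)/7 = -4/7 + ((d**2 + (-1 + 2*d + 2)*d) - 1)/7 = -4/7 + ((d**2 + (1 + 2*d)*d) - 1)/7 = -4/7 + ((d**2 + d*(1 + 2*d)) - 1)/7 = -4/7 + (-1 + d**2 + d*(1 + 2*d))/7 = -4/7 + (-1/7 + d**2/7 + d*(1 + 2*d)/7) = -5/7 + d**2/7 + d*(1 + 2*d)/7)
(a(3)*16)*(-5) = ((-5/7 + (1/7)*3 + (3/7)*3**2)*16)*(-5) = ((-5/7 + 3/7 + (3/7)*9)*16)*(-5) = ((-5/7 + 3/7 + 27/7)*16)*(-5) = ((25/7)*16)*(-5) = (400/7)*(-5) = -2000/7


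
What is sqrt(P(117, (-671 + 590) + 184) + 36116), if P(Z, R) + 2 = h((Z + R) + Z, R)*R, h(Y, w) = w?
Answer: sqrt(46723) ≈ 216.16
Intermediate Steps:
P(Z, R) = -2 + R**2 (P(Z, R) = -2 + R*R = -2 + R**2)
sqrt(P(117, (-671 + 590) + 184) + 36116) = sqrt((-2 + ((-671 + 590) + 184)**2) + 36116) = sqrt((-2 + (-81 + 184)**2) + 36116) = sqrt((-2 + 103**2) + 36116) = sqrt((-2 + 10609) + 36116) = sqrt(10607 + 36116) = sqrt(46723)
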